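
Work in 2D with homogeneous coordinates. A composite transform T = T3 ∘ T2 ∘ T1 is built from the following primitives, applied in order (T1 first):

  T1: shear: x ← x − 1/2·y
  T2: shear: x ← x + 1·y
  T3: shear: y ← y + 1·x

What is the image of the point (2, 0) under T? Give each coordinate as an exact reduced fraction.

T1 shear: x ← x − 1/2·y: (2, 0) → (2, 0)
T2 shear: x ← x + 1·y: (2, 0) → (2, 0)
T3 shear: y ← y + 1·x: (2, 0) → (2, 2)

T(p) = (2, 2)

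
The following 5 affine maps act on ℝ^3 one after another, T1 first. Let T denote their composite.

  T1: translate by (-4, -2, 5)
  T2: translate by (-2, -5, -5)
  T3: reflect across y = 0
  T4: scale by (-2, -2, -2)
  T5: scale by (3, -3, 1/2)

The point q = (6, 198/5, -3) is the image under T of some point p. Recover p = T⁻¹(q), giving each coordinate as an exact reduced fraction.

T1 = [1 0 0 -4; 0 1 0 -2; 0 0 1 5; 0 0 0 1]
T2·T1 = [1 0 0 -6; 0 1 0 -7; 0 0 1 0; 0 0 0 1]
T3·…·T1 = [1 0 0 -6; 0 -1 0 7; 0 0 1 0; 0 0 0 1]
T4·…·T1 = [-2 0 0 12; 0 2 0 -14; 0 0 -2 0; 0 0 0 1]
T5·…·T1 = [-6 0 0 36; 0 -6 0 42; 0 0 -1 0; 0 0 0 1]
det M = -36; M⁻¹ = [-1/6 0 0 6; 0 -1/6 0 7; 0 0 -1 0; 0 0 0 1]
M⁻¹ · (6, 198/5, -3)ᵀ = (5, 2/5, 3)ᵀ

p = (5, 2/5, 3)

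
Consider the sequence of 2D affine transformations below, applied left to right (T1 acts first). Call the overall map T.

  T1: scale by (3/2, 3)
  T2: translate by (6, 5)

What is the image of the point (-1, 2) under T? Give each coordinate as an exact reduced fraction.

T(p) = (9/2, 11)

T1 scale by (3/2, 3): (-1, 2) → (-3/2, 6)
T2 translate by (6, 5): (-3/2, 6) → (9/2, 11)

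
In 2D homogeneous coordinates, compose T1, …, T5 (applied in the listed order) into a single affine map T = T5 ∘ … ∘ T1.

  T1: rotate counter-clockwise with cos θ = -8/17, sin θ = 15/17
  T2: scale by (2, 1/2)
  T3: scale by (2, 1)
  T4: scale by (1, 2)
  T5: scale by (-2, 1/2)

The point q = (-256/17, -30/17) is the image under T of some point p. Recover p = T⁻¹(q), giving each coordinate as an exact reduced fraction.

p = (-4, 0)

T1 = [-8/17 -15/17 0; 15/17 -8/17 0; 0 0 1]
T2·T1 = [-16/17 -30/17 0; 15/34 -4/17 0; 0 0 1]
T3·…·T1 = [-32/17 -60/17 0; 15/34 -4/17 0; 0 0 1]
T4·…·T1 = [-32/17 -60/17 0; 15/17 -8/17 0; 0 0 1]
T5·…·T1 = [64/17 120/17 0; 15/34 -4/17 0; 0 0 1]
det M = -4; M⁻¹ = [1/17 30/17 0; 15/136 -16/17 0; 0 0 1]
M⁻¹ · (-256/17, -30/17)ᵀ = (-4, 0)ᵀ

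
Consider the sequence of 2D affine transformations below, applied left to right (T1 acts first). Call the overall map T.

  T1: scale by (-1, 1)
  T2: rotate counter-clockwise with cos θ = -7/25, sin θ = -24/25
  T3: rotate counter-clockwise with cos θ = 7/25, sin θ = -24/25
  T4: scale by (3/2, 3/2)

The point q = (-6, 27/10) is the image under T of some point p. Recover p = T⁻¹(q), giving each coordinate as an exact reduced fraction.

T1 = [-1 0 0; 0 1 0; 0 0 1]
T2·T1 = [7/25 24/25 0; 24/25 -7/25 0; 0 0 1]
T3·…·T1 = [1 0 0; 0 -1 0; 0 0 1]
T4·…·T1 = [3/2 0 0; 0 -3/2 0; 0 0 1]
det M = -9/4; M⁻¹ = [2/3 0 0; 0 -2/3 0; 0 0 1]
M⁻¹ · (-6, 27/10)ᵀ = (-4, -9/5)ᵀ

p = (-4, -9/5)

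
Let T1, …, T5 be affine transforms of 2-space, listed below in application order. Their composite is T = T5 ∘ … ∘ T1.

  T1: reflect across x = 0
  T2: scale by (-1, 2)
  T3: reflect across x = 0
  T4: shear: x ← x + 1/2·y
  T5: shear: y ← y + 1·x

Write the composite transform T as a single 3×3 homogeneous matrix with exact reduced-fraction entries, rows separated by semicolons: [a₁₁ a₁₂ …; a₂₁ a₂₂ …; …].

T = [-1 1 0; -1 3 0; 0 0 1]

T1 = [-1 0 0; 0 1 0; 0 0 1]
T2·T1 = [1 0 0; 0 2 0; 0 0 1]
T3·…·T1 = [-1 0 0; 0 2 0; 0 0 1]
T4·…·T1 = [-1 1 0; 0 2 0; 0 0 1]
T5·…·T1 = [-1 1 0; -1 3 0; 0 0 1]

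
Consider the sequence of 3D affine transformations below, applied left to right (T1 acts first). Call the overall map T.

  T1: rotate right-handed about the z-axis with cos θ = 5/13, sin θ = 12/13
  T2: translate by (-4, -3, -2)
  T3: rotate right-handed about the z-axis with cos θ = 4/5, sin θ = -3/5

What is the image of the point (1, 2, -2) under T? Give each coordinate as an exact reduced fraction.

T(p) = (-67/13, 29/13, -4)

T1 rotate right-handed about the z-axis with cos θ = 5/13, sin θ = 12/13: (1, 2, -2) → (-19/13, 22/13, -2)
T2 translate by (-4, -3, -2): (-19/13, 22/13, -2) → (-71/13, -17/13, -4)
T3 rotate right-handed about the z-axis with cos θ = 4/5, sin θ = -3/5: (-71/13, -17/13, -4) → (-67/13, 29/13, -4)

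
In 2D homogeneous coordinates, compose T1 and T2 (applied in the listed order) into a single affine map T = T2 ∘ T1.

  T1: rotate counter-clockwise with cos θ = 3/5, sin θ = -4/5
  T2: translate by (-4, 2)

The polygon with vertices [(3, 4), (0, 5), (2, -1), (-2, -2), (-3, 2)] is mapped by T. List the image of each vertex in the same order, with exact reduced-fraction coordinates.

image vertices: (1, 2), (0, 5), (-18/5, -1/5), (-34/5, 12/5), (-21/5, 28/5)

T1 rotate counter-clockwise with cos θ = 3/5, sin θ = -4/5: (3, 4) → (5, 0); (0, 5) → (4, 3); (2, -1) → (2/5, -11/5); (-2, -2) → (-14/5, 2/5); (-3, 2) → (-1/5, 18/5)
T2 translate by (-4, 2): (5, 0) → (1, 2); (4, 3) → (0, 5); (2/5, -11/5) → (-18/5, -1/5); (-14/5, 2/5) → (-34/5, 12/5); (-1/5, 18/5) → (-21/5, 28/5)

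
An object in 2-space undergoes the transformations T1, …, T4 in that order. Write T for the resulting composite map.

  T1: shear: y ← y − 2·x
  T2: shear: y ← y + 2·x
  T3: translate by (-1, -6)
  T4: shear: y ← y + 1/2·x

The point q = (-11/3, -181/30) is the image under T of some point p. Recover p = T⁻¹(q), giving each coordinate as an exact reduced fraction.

p = (-8/3, 9/5)

T1 = [1 0 0; -2 1 0; 0 0 1]
T2·T1 = [1 0 0; 0 1 0; 0 0 1]
T3·…·T1 = [1 0 -1; 0 1 -6; 0 0 1]
T4·…·T1 = [1 0 -1; 1/2 1 -13/2; 0 0 1]
det M = 1; M⁻¹ = [1 0 1; -1/2 1 6; 0 0 1]
M⁻¹ · (-11/3, -181/30)ᵀ = (-8/3, 9/5)ᵀ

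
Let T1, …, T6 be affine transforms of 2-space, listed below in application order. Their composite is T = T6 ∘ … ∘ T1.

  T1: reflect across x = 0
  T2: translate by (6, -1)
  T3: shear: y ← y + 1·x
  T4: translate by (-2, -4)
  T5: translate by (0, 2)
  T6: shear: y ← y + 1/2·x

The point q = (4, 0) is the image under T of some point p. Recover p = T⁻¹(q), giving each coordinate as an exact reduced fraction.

p = (0, -5)

T1 = [-1 0 0; 0 1 0; 0 0 1]
T2·T1 = [-1 0 6; 0 1 -1; 0 0 1]
T3·…·T1 = [-1 0 6; -1 1 5; 0 0 1]
T4·…·T1 = [-1 0 4; -1 1 1; 0 0 1]
T5·…·T1 = [-1 0 4; -1 1 3; 0 0 1]
T6·…·T1 = [-1 0 4; -3/2 1 5; 0 0 1]
det M = -1; M⁻¹ = [-1 0 4; -3/2 1 1; 0 0 1]
M⁻¹ · (4, 0)ᵀ = (0, -5)ᵀ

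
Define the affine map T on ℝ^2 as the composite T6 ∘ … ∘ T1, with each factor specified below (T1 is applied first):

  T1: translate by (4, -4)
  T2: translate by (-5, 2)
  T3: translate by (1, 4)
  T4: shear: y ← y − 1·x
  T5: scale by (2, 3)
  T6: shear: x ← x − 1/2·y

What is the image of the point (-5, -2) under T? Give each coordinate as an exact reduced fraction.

T(p) = (-35/2, 15)

T1 translate by (4, -4): (-5, -2) → (-1, -6)
T2 translate by (-5, 2): (-1, -6) → (-6, -4)
T3 translate by (1, 4): (-6, -4) → (-5, 0)
T4 shear: y ← y − 1·x: (-5, 0) → (-5, 5)
T5 scale by (2, 3): (-5, 5) → (-10, 15)
T6 shear: x ← x − 1/2·y: (-10, 15) → (-35/2, 15)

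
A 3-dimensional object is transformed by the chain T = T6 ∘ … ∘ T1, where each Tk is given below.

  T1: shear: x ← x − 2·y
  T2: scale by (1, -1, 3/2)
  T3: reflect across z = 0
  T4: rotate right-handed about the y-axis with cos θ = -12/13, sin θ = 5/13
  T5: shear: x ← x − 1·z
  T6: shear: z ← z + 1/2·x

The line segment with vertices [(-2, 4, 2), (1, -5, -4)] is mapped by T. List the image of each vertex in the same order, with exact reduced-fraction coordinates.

T1 shear: x ← x − 2·y: (-2, 4, 2) → (-10, 4, 2); (1, -5, -4) → (11, -5, -4)
T2 scale by (1, -1, 3/2): (-10, 4, 2) → (-10, -4, 3); (11, -5, -4) → (11, 5, -6)
T3 reflect across z = 0: (-10, -4, 3) → (-10, -4, -3); (11, 5, -6) → (11, 5, 6)
T4 rotate right-handed about the y-axis with cos θ = -12/13, sin θ = 5/13: (-10, -4, -3) → (105/13, -4, 86/13); (11, 5, 6) → (-102/13, 5, -127/13)
T5 shear: x ← x − 1·z: (105/13, -4, 86/13) → (19/13, -4, 86/13); (-102/13, 5, -127/13) → (25/13, 5, -127/13)
T6 shear: z ← z + 1/2·x: (19/13, -4, 86/13) → (19/13, -4, 191/26); (25/13, 5, -127/13) → (25/13, 5, -229/26)

image vertices: (19/13, -4, 191/26), (25/13, 5, -229/26)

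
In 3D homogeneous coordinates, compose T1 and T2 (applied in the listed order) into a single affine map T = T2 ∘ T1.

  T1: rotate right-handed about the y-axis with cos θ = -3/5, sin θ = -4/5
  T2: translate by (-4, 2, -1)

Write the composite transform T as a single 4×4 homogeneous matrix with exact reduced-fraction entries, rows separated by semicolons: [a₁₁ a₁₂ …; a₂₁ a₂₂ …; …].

T1 = [-3/5 0 -4/5 0; 0 1 0 0; 4/5 0 -3/5 0; 0 0 0 1]
T2·T1 = [-3/5 0 -4/5 -4; 0 1 0 2; 4/5 0 -3/5 -1; 0 0 0 1]

T = [-3/5 0 -4/5 -4; 0 1 0 2; 4/5 0 -3/5 -1; 0 0 0 1]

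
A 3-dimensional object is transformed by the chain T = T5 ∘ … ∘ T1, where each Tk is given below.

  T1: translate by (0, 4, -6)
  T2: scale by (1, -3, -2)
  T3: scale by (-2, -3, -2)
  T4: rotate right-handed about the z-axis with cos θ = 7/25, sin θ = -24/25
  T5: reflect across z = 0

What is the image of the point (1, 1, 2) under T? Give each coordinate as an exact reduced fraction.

T1 translate by (0, 4, -6): (1, 1, 2) → (1, 5, -4)
T2 scale by (1, -3, -2): (1, 5, -4) → (1, -15, 8)
T3 scale by (-2, -3, -2): (1, -15, 8) → (-2, 45, -16)
T4 rotate right-handed about the z-axis with cos θ = 7/25, sin θ = -24/25: (-2, 45, -16) → (1066/25, 363/25, -16)
T5 reflect across z = 0: (1066/25, 363/25, -16) → (1066/25, 363/25, 16)

T(p) = (1066/25, 363/25, 16)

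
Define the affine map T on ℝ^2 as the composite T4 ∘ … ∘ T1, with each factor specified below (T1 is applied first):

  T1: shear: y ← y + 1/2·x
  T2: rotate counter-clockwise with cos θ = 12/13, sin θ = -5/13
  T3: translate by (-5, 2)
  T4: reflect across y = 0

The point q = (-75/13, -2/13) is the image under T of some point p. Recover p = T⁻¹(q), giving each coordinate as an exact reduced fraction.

p = (0, -2)

T1 = [1 0 0; 1/2 1 0; 0 0 1]
T2·T1 = [29/26 5/13 0; 1/13 12/13 0; 0 0 1]
T3·…·T1 = [29/26 5/13 -5; 1/13 12/13 2; 0 0 1]
T4·…·T1 = [29/26 5/13 -5; -1/13 -12/13 -2; 0 0 1]
det M = -1; M⁻¹ = [12/13 5/13 70/13; -1/13 -29/26 -34/13; 0 0 1]
M⁻¹ · (-75/13, -2/13)ᵀ = (0, -2)ᵀ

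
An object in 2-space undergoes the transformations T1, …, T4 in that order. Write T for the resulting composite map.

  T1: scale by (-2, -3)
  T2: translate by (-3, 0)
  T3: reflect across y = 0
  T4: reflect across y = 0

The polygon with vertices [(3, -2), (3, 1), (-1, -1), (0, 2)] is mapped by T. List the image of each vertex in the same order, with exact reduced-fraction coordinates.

image vertices: (-9, 6), (-9, -3), (-1, 3), (-3, -6)

T1 scale by (-2, -3): (3, -2) → (-6, 6); (3, 1) → (-6, -3); (-1, -1) → (2, 3); (0, 2) → (0, -6)
T2 translate by (-3, 0): (-6, 6) → (-9, 6); (-6, -3) → (-9, -3); (2, 3) → (-1, 3); (0, -6) → (-3, -6)
T3 reflect across y = 0: (-9, 6) → (-9, -6); (-9, -3) → (-9, 3); (-1, 3) → (-1, -3); (-3, -6) → (-3, 6)
T4 reflect across y = 0: (-9, -6) → (-9, 6); (-9, 3) → (-9, -3); (-1, -3) → (-1, 3); (-3, 6) → (-3, -6)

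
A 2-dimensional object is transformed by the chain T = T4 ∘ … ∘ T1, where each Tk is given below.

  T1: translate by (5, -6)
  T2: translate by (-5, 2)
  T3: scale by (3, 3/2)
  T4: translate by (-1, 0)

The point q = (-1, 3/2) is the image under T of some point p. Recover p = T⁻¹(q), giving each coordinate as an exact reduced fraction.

T1 = [1 0 5; 0 1 -6; 0 0 1]
T2·T1 = [1 0 0; 0 1 -4; 0 0 1]
T3·…·T1 = [3 0 0; 0 3/2 -6; 0 0 1]
T4·…·T1 = [3 0 -1; 0 3/2 -6; 0 0 1]
det M = 9/2; M⁻¹ = [1/3 0 1/3; 0 2/3 4; 0 0 1]
M⁻¹ · (-1, 3/2)ᵀ = (0, 5)ᵀ

p = (0, 5)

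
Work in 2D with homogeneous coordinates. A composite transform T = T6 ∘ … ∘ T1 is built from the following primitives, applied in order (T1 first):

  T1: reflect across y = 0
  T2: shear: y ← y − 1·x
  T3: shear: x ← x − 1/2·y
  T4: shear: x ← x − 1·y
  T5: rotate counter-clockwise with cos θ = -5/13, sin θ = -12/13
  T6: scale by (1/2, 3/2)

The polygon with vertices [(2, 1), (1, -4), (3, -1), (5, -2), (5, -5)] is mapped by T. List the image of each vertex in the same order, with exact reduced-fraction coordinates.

image vertices: (-137/52, -189/26), (107/52, 81/26), (-27/13, -93/13), (-167/52, -297/26), (-25/26, -90/13)

T1 reflect across y = 0: (2, 1) → (2, -1); (1, -4) → (1, 4); (3, -1) → (3, 1); (5, -2) → (5, 2); (5, -5) → (5, 5)
T2 shear: y ← y − 1·x: (2, -1) → (2, -3); (1, 4) → (1, 3); (3, 1) → (3, -2); (5, 2) → (5, -3); (5, 5) → (5, 0)
T3 shear: x ← x − 1/2·y: (2, -3) → (7/2, -3); (1, 3) → (-1/2, 3); (3, -2) → (4, -2); (5, -3) → (13/2, -3); (5, 0) → (5, 0)
T4 shear: x ← x − 1·y: (7/2, -3) → (13/2, -3); (-1/2, 3) → (-7/2, 3); (4, -2) → (6, -2); (13/2, -3) → (19/2, -3); (5, 0) → (5, 0)
T5 rotate counter-clockwise with cos θ = -5/13, sin θ = -12/13: (13/2, -3) → (-137/26, -63/13); (-7/2, 3) → (107/26, 27/13); (6, -2) → (-54/13, -62/13); (19/2, -3) → (-167/26, -99/13); (5, 0) → (-25/13, -60/13)
T6 scale by (1/2, 3/2): (-137/26, -63/13) → (-137/52, -189/26); (107/26, 27/13) → (107/52, 81/26); (-54/13, -62/13) → (-27/13, -93/13); (-167/26, -99/13) → (-167/52, -297/26); (-25/13, -60/13) → (-25/26, -90/13)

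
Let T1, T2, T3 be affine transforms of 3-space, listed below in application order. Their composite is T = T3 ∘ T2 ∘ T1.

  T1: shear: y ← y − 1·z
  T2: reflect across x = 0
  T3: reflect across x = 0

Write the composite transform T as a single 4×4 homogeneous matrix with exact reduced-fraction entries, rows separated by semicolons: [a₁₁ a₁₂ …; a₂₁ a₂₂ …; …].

T1 = [1 0 0 0; 0 1 -1 0; 0 0 1 0; 0 0 0 1]
T2·T1 = [-1 0 0 0; 0 1 -1 0; 0 0 1 0; 0 0 0 1]
T3·…·T1 = [1 0 0 0; 0 1 -1 0; 0 0 1 0; 0 0 0 1]

T = [1 0 0 0; 0 1 -1 0; 0 0 1 0; 0 0 0 1]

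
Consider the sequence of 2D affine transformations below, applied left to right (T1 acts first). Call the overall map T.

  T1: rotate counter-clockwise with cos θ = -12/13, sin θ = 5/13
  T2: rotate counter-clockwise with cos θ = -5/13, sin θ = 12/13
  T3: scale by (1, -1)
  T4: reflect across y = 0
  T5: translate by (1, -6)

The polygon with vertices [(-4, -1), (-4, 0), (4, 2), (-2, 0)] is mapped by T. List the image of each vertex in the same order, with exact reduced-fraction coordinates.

T1 rotate counter-clockwise with cos θ = -12/13, sin θ = 5/13: (-4, -1) → (53/13, -8/13); (-4, 0) → (48/13, -20/13); (4, 2) → (-58/13, -4/13); (-2, 0) → (24/13, -10/13)
T2 rotate counter-clockwise with cos θ = -5/13, sin θ = 12/13: (53/13, -8/13) → (-1, 4); (48/13, -20/13) → (0, 4); (-58/13, -4/13) → (2, -4); (24/13, -10/13) → (0, 2)
T3 scale by (1, -1): (-1, 4) → (-1, -4); (0, 4) → (0, -4); (2, -4) → (2, 4); (0, 2) → (0, -2)
T4 reflect across y = 0: (-1, -4) → (-1, 4); (0, -4) → (0, 4); (2, 4) → (2, -4); (0, -2) → (0, 2)
T5 translate by (1, -6): (-1, 4) → (0, -2); (0, 4) → (1, -2); (2, -4) → (3, -10); (0, 2) → (1, -4)

image vertices: (0, -2), (1, -2), (3, -10), (1, -4)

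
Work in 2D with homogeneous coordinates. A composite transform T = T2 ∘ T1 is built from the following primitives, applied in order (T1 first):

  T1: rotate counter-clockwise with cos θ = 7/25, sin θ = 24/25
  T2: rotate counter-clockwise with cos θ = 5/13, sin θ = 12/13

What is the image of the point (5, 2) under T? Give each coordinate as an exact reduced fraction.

T1 rotate counter-clockwise with cos θ = 7/25, sin θ = 24/25: (5, 2) → (-13/25, 134/25)
T2 rotate counter-clockwise with cos θ = 5/13, sin θ = 12/13: (-13/25, 134/25) → (-1673/325, 514/325)

T(p) = (-1673/325, 514/325)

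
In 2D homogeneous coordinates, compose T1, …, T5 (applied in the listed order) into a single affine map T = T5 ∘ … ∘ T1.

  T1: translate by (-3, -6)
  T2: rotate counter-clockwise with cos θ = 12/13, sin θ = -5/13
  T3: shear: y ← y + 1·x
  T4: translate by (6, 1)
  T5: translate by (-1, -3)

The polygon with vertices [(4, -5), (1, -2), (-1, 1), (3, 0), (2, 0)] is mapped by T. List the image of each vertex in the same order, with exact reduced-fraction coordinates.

T1 translate by (-3, -6): (4, -5) → (1, -11); (1, -2) → (-2, -8); (-1, 1) → (-4, -5); (3, 0) → (0, -6); (2, 0) → (-1, -6)
T2 rotate counter-clockwise with cos θ = 12/13, sin θ = -5/13: (1, -11) → (-43/13, -137/13); (-2, -8) → (-64/13, -86/13); (-4, -5) → (-73/13, -40/13); (0, -6) → (-30/13, -72/13); (-1, -6) → (-42/13, -67/13)
T3 shear: y ← y + 1·x: (-43/13, -137/13) → (-43/13, -180/13); (-64/13, -86/13) → (-64/13, -150/13); (-73/13, -40/13) → (-73/13, -113/13); (-30/13, -72/13) → (-30/13, -102/13); (-42/13, -67/13) → (-42/13, -109/13)
T4 translate by (6, 1): (-43/13, -180/13) → (35/13, -167/13); (-64/13, -150/13) → (14/13, -137/13); (-73/13, -113/13) → (5/13, -100/13); (-30/13, -102/13) → (48/13, -89/13); (-42/13, -109/13) → (36/13, -96/13)
T5 translate by (-1, -3): (35/13, -167/13) → (22/13, -206/13); (14/13, -137/13) → (1/13, -176/13); (5/13, -100/13) → (-8/13, -139/13); (48/13, -89/13) → (35/13, -128/13); (36/13, -96/13) → (23/13, -135/13)

image vertices: (22/13, -206/13), (1/13, -176/13), (-8/13, -139/13), (35/13, -128/13), (23/13, -135/13)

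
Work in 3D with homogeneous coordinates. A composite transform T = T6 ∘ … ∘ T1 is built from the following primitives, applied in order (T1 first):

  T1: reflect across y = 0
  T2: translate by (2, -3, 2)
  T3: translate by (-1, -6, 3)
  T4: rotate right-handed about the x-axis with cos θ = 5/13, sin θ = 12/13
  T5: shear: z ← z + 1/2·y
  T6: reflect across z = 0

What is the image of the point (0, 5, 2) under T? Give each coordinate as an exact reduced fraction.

T1 reflect across y = 0: (0, 5, 2) → (0, -5, 2)
T2 translate by (2, -3, 2): (0, -5, 2) → (2, -8, 4)
T3 translate by (-1, -6, 3): (2, -8, 4) → (1, -14, 7)
T4 rotate right-handed about the x-axis with cos θ = 5/13, sin θ = 12/13: (1, -14, 7) → (1, -154/13, -133/13)
T5 shear: z ← z + 1/2·y: (1, -154/13, -133/13) → (1, -154/13, -210/13)
T6 reflect across z = 0: (1, -154/13, -210/13) → (1, -154/13, 210/13)

T(p) = (1, -154/13, 210/13)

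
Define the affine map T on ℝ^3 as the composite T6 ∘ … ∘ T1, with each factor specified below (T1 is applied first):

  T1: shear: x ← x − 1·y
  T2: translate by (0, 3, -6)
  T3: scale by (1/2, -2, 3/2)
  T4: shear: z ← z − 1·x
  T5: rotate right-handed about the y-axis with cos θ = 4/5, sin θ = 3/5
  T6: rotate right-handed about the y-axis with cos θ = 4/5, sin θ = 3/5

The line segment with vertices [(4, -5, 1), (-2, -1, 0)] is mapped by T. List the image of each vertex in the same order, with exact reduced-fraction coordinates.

image vertices: (-513/50, 4, -192/25), (-83/10, -4, -19/10)

T1 shear: x ← x − 1·y: (4, -5, 1) → (9, -5, 1); (-2, -1, 0) → (-1, -1, 0)
T2 translate by (0, 3, -6): (9, -5, 1) → (9, -2, -5); (-1, -1, 0) → (-1, 2, -6)
T3 scale by (1/2, -2, 3/2): (9, -2, -5) → (9/2, 4, -15/2); (-1, 2, -6) → (-1/2, -4, -9)
T4 shear: z ← z − 1·x: (9/2, 4, -15/2) → (9/2, 4, -12); (-1/2, -4, -9) → (-1/2, -4, -17/2)
T5 rotate right-handed about the y-axis with cos θ = 4/5, sin θ = 3/5: (9/2, 4, -12) → (-18/5, 4, -123/10); (-1/2, -4, -17/2) → (-11/2, -4, -13/2)
T6 rotate right-handed about the y-axis with cos θ = 4/5, sin θ = 3/5: (-18/5, 4, -123/10) → (-513/50, 4, -192/25); (-11/2, -4, -13/2) → (-83/10, -4, -19/10)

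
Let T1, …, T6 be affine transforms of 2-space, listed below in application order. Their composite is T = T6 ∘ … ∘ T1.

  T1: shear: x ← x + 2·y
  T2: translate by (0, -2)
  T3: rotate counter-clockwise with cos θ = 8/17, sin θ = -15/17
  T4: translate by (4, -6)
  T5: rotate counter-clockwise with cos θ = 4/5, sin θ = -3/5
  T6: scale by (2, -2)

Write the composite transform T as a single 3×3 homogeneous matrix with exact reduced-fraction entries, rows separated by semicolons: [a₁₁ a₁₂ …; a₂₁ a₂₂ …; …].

T = [-26/85 116/85 -404/85; 168/85 362/85 1172/85; 0 0 1]

T1 = [1 2 0; 0 1 0; 0 0 1]
T2·T1 = [1 2 0; 0 1 -2; 0 0 1]
T3·…·T1 = [8/17 31/17 -30/17; -15/17 -22/17 -16/17; 0 0 1]
T4·…·T1 = [8/17 31/17 38/17; -15/17 -22/17 -118/17; 0 0 1]
T5·…·T1 = [-13/85 58/85 -202/85; -84/85 -181/85 -586/85; 0 0 1]
T6·…·T1 = [-26/85 116/85 -404/85; 168/85 362/85 1172/85; 0 0 1]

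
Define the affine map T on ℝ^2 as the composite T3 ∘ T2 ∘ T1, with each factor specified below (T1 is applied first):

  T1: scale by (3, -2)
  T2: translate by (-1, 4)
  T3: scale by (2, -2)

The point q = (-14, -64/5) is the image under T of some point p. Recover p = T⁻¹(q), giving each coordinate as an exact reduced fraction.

T1 = [3 0 0; 0 -2 0; 0 0 1]
T2·T1 = [3 0 -1; 0 -2 4; 0 0 1]
T3·…·T1 = [6 0 -2; 0 4 -8; 0 0 1]
det M = 24; M⁻¹ = [1/6 0 1/3; 0 1/4 2; 0 0 1]
M⁻¹ · (-14, -64/5)ᵀ = (-2, -6/5)ᵀ

p = (-2, -6/5)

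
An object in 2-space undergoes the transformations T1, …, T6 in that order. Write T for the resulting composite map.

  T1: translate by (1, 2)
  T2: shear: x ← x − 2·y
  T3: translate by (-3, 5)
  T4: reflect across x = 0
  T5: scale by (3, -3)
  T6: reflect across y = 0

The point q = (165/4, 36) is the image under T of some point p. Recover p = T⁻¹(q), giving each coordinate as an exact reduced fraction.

p = (9/4, 5)

T1 = [1 0 1; 0 1 2; 0 0 1]
T2·T1 = [1 -2 -3; 0 1 2; 0 0 1]
T3·…·T1 = [1 -2 -6; 0 1 7; 0 0 1]
T4·…·T1 = [-1 2 6; 0 1 7; 0 0 1]
T5·…·T1 = [-3 6 18; 0 -3 -21; 0 0 1]
T6·…·T1 = [-3 6 18; 0 3 21; 0 0 1]
det M = -9; M⁻¹ = [-1/3 2/3 -8; 0 1/3 -7; 0 0 1]
M⁻¹ · (165/4, 36)ᵀ = (9/4, 5)ᵀ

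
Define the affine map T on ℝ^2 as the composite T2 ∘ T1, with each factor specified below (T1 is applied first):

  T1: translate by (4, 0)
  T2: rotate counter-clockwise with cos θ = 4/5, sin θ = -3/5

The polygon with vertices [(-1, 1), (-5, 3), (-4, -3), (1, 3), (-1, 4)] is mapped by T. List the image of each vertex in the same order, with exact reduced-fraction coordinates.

image vertices: (3, -1), (1, 3), (-9/5, -12/5), (29/5, -3/5), (24/5, 7/5)

T1 translate by (4, 0): (-1, 1) → (3, 1); (-5, 3) → (-1, 3); (-4, -3) → (0, -3); (1, 3) → (5, 3); (-1, 4) → (3, 4)
T2 rotate counter-clockwise with cos θ = 4/5, sin θ = -3/5: (3, 1) → (3, -1); (-1, 3) → (1, 3); (0, -3) → (-9/5, -12/5); (5, 3) → (29/5, -3/5); (3, 4) → (24/5, 7/5)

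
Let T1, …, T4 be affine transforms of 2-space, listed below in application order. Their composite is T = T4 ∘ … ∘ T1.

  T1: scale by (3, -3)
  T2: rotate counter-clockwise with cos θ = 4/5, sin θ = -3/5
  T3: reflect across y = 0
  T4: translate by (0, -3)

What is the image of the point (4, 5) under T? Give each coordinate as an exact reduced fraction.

T(p) = (3/5, 81/5)

T1 scale by (3, -3): (4, 5) → (12, -15)
T2 rotate counter-clockwise with cos θ = 4/5, sin θ = -3/5: (12, -15) → (3/5, -96/5)
T3 reflect across y = 0: (3/5, -96/5) → (3/5, 96/5)
T4 translate by (0, -3): (3/5, 96/5) → (3/5, 81/5)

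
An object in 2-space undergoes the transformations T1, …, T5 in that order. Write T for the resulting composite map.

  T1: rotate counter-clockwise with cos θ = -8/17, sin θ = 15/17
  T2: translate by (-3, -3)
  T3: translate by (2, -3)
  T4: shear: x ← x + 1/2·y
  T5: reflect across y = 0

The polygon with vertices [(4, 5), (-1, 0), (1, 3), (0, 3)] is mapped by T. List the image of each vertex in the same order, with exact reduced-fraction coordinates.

image vertices: (-165/17, 82/17), (-135/34, 117/17), (-251/34, 111/17), (-125/17, 126/17)

T1 rotate counter-clockwise with cos θ = -8/17, sin θ = 15/17: (4, 5) → (-107/17, 20/17); (-1, 0) → (8/17, -15/17); (1, 3) → (-53/17, -9/17); (0, 3) → (-45/17, -24/17)
T2 translate by (-3, -3): (-107/17, 20/17) → (-158/17, -31/17); (8/17, -15/17) → (-43/17, -66/17); (-53/17, -9/17) → (-104/17, -60/17); (-45/17, -24/17) → (-96/17, -75/17)
T3 translate by (2, -3): (-158/17, -31/17) → (-124/17, -82/17); (-43/17, -66/17) → (-9/17, -117/17); (-104/17, -60/17) → (-70/17, -111/17); (-96/17, -75/17) → (-62/17, -126/17)
T4 shear: x ← x + 1/2·y: (-124/17, -82/17) → (-165/17, -82/17); (-9/17, -117/17) → (-135/34, -117/17); (-70/17, -111/17) → (-251/34, -111/17); (-62/17, -126/17) → (-125/17, -126/17)
T5 reflect across y = 0: (-165/17, -82/17) → (-165/17, 82/17); (-135/34, -117/17) → (-135/34, 117/17); (-251/34, -111/17) → (-251/34, 111/17); (-125/17, -126/17) → (-125/17, 126/17)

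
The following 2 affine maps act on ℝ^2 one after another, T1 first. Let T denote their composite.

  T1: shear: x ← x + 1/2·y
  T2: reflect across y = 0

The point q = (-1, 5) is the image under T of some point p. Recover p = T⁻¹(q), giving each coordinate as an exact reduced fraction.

p = (3/2, -5)

T1 = [1 1/2 0; 0 1 0; 0 0 1]
T2·T1 = [1 1/2 0; 0 -1 0; 0 0 1]
det M = -1; M⁻¹ = [1 1/2 0; 0 -1 0; 0 0 1]
M⁻¹ · (-1, 5)ᵀ = (3/2, -5)ᵀ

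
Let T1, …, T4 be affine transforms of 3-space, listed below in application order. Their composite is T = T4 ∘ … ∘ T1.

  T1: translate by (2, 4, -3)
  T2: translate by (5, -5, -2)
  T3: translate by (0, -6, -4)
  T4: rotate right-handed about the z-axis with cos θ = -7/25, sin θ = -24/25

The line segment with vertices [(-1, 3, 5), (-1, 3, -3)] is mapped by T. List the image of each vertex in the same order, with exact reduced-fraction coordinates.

T1 translate by (2, 4, -3): (-1, 3, 5) → (1, 7, 2); (-1, 3, -3) → (1, 7, -6)
T2 translate by (5, -5, -2): (1, 7, 2) → (6, 2, 0); (1, 7, -6) → (6, 2, -8)
T3 translate by (0, -6, -4): (6, 2, 0) → (6, -4, -4); (6, 2, -8) → (6, -4, -12)
T4 rotate right-handed about the z-axis with cos θ = -7/25, sin θ = -24/25: (6, -4, -4) → (-138/25, -116/25, -4); (6, -4, -12) → (-138/25, -116/25, -12)

image vertices: (-138/25, -116/25, -4), (-138/25, -116/25, -12)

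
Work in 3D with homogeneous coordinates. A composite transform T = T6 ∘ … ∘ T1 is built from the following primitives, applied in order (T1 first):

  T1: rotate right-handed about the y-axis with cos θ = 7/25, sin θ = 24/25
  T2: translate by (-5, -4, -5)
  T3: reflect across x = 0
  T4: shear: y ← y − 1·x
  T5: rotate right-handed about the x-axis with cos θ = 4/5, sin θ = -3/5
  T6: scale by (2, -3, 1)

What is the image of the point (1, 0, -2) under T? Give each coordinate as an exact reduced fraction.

T1 rotate right-handed about the y-axis with cos θ = 7/25, sin θ = 24/25: (1, 0, -2) → (-41/25, 0, -38/25)
T2 translate by (-5, -4, -5): (-41/25, 0, -38/25) → (-166/25, -4, -163/25)
T3 reflect across x = 0: (-166/25, -4, -163/25) → (166/25, -4, -163/25)
T4 shear: y ← y − 1·x: (166/25, -4, -163/25) → (166/25, -266/25, -163/25)
T5 rotate right-handed about the x-axis with cos θ = 4/5, sin θ = -3/5: (166/25, -266/25, -163/25) → (166/25, -1553/125, 146/125)
T6 scale by (2, -3, 1): (166/25, -1553/125, 146/125) → (332/25, 4659/125, 146/125)

T(p) = (332/25, 4659/125, 146/125)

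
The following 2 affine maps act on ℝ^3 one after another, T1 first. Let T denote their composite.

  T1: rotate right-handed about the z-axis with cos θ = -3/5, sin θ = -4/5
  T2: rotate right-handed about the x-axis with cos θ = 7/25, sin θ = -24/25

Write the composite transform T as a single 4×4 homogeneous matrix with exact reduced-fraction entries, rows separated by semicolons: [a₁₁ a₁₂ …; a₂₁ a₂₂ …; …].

T = [-3/5 4/5 0 0; -28/125 -21/125 24/25 0; 96/125 72/125 7/25 0; 0 0 0 1]

T1 = [-3/5 4/5 0 0; -4/5 -3/5 0 0; 0 0 1 0; 0 0 0 1]
T2·T1 = [-3/5 4/5 0 0; -28/125 -21/125 24/25 0; 96/125 72/125 7/25 0; 0 0 0 1]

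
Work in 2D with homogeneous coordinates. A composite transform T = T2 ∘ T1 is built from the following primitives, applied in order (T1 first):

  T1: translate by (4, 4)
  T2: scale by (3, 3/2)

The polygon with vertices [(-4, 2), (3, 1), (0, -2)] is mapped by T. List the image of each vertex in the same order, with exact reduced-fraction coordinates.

image vertices: (0, 9), (21, 15/2), (12, 3)

T1 translate by (4, 4): (-4, 2) → (0, 6); (3, 1) → (7, 5); (0, -2) → (4, 2)
T2 scale by (3, 3/2): (0, 6) → (0, 9); (7, 5) → (21, 15/2); (4, 2) → (12, 3)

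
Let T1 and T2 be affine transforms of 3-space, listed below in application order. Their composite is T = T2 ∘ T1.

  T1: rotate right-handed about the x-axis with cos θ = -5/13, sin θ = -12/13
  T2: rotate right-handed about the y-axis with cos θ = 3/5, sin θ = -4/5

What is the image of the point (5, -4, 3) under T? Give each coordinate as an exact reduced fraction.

T(p) = (63/65, 56/13, 359/65)

T1 rotate right-handed about the x-axis with cos θ = -5/13, sin θ = -12/13: (5, -4, 3) → (5, 56/13, 33/13)
T2 rotate right-handed about the y-axis with cos θ = 3/5, sin θ = -4/5: (5, 56/13, 33/13) → (63/65, 56/13, 359/65)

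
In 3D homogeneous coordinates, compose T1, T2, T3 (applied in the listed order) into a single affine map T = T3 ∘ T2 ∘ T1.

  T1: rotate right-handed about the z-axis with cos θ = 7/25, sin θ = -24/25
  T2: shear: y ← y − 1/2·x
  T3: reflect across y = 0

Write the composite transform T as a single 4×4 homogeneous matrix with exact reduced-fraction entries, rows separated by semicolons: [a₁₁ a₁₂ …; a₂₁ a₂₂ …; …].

T = [7/25 24/25 0 0; 11/10 1/5 0 0; 0 0 1 0; 0 0 0 1]

T1 = [7/25 24/25 0 0; -24/25 7/25 0 0; 0 0 1 0; 0 0 0 1]
T2·T1 = [7/25 24/25 0 0; -11/10 -1/5 0 0; 0 0 1 0; 0 0 0 1]
T3·…·T1 = [7/25 24/25 0 0; 11/10 1/5 0 0; 0 0 1 0; 0 0 0 1]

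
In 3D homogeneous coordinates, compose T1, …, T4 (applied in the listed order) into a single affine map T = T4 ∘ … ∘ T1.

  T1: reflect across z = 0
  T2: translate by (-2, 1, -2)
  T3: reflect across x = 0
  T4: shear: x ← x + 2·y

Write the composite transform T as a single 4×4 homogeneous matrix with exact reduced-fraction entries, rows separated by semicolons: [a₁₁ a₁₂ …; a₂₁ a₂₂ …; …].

T1 = [1 0 0 0; 0 1 0 0; 0 0 -1 0; 0 0 0 1]
T2·T1 = [1 0 0 -2; 0 1 0 1; 0 0 -1 -2; 0 0 0 1]
T3·…·T1 = [-1 0 0 2; 0 1 0 1; 0 0 -1 -2; 0 0 0 1]
T4·…·T1 = [-1 2 0 4; 0 1 0 1; 0 0 -1 -2; 0 0 0 1]

T = [-1 2 0 4; 0 1 0 1; 0 0 -1 -2; 0 0 0 1]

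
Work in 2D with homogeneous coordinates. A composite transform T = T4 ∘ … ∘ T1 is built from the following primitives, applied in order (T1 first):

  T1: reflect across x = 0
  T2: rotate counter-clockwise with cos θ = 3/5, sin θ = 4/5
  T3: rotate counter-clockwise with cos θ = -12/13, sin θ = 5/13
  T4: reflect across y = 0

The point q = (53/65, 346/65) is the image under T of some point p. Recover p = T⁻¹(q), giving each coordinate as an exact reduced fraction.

T1 = [-1 0 0; 0 1 0; 0 0 1]
T2·T1 = [-3/5 -4/5 0; -4/5 3/5 0; 0 0 1]
T3·…·T1 = [56/65 33/65 0; 33/65 -56/65 0; 0 0 1]
T4·…·T1 = [56/65 33/65 0; -33/65 56/65 0; 0 0 1]
det M = 1; M⁻¹ = [56/65 -33/65 0; 33/65 56/65 0; 0 0 1]
M⁻¹ · (53/65, 346/65)ᵀ = (-2, 5)ᵀ

p = (-2, 5)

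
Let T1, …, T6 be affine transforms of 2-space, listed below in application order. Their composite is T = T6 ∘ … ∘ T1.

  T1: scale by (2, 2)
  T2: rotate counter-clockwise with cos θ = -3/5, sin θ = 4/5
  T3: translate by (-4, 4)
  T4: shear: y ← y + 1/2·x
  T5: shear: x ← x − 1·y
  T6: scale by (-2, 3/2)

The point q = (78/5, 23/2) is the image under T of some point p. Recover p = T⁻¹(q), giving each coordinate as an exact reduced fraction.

p = (1/3, -8/3)

T1 = [2 0 0; 0 2 0; 0 0 1]
T2·T1 = [-6/5 -8/5 0; 8/5 -6/5 0; 0 0 1]
T3·…·T1 = [-6/5 -8/5 -4; 8/5 -6/5 4; 0 0 1]
T4·…·T1 = [-6/5 -8/5 -4; 1 -2 2; 0 0 1]
T5·…·T1 = [-11/5 2/5 -6; 1 -2 2; 0 0 1]
T6·…·T1 = [22/5 -4/5 12; 3/2 -3 3; 0 0 1]
det M = -12; M⁻¹ = [1/4 -1/15 -14/5; 1/8 -11/30 -2/5; 0 0 1]
M⁻¹ · (78/5, 23/2)ᵀ = (1/3, -8/3)ᵀ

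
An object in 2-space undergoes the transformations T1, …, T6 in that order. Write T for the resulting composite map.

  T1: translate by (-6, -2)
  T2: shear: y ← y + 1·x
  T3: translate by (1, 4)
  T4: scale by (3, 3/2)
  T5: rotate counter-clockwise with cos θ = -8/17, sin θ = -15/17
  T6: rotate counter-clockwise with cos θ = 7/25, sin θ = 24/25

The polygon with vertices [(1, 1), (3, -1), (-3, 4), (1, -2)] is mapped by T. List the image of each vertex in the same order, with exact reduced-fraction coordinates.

image vertices: (-267/25, 156/25), (-543/85, 174/85), (-3453/170, 1152/85), (-11751/850, 1284/425)

T1 translate by (-6, -2): (1, 1) → (-5, -1); (3, -1) → (-3, -3); (-3, 4) → (-9, 2); (1, -2) → (-5, -4)
T2 shear: y ← y + 1·x: (-5, -1) → (-5, -6); (-3, -3) → (-3, -6); (-9, 2) → (-9, -7); (-5, -4) → (-5, -9)
T3 translate by (1, 4): (-5, -6) → (-4, -2); (-3, -6) → (-2, -2); (-9, -7) → (-8, -3); (-5, -9) → (-4, -5)
T4 scale by (3, 3/2): (-4, -2) → (-12, -3); (-2, -2) → (-6, -3); (-8, -3) → (-24, -9/2); (-4, -5) → (-12, -15/2)
T5 rotate counter-clockwise with cos θ = -8/17, sin θ = -15/17: (-12, -3) → (3, 12); (-6, -3) → (3/17, 114/17); (-24, -9/2) → (249/34, 396/17); (-12, -15/2) → (-33/34, 240/17)
T6 rotate counter-clockwise with cos θ = 7/25, sin θ = 24/25: (3, 12) → (-267/25, 156/25); (3/17, 114/17) → (-543/85, 174/85); (249/34, 396/17) → (-3453/170, 1152/85); (-33/34, 240/17) → (-11751/850, 1284/425)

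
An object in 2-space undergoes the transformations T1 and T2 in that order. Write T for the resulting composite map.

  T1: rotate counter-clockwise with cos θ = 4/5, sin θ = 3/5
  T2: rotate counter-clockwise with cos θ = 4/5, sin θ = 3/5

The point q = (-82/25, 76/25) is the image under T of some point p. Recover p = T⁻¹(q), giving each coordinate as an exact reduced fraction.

T1 = [4/5 -3/5 0; 3/5 4/5 0; 0 0 1]
T2·T1 = [7/25 -24/25 0; 24/25 7/25 0; 0 0 1]
det M = 1; M⁻¹ = [7/25 24/25 0; -24/25 7/25 0; 0 0 1]
M⁻¹ · (-82/25, 76/25)ᵀ = (2, 4)ᵀ

p = (2, 4)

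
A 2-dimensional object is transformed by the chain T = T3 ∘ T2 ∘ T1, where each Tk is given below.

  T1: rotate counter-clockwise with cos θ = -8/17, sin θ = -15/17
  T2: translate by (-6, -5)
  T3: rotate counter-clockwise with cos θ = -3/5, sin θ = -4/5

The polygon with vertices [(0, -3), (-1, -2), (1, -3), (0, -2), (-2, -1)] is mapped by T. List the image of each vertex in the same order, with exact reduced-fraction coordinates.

T1 rotate counter-clockwise with cos θ = -8/17, sin θ = -15/17: (0, -3) → (-45/17, 24/17); (-1, -2) → (-22/17, 31/17); (1, -3) → (-53/17, 9/17); (0, -2) → (-30/17, 16/17); (-2, -1) → (1/17, 38/17)
T2 translate by (-6, -5): (-45/17, 24/17) → (-147/17, -61/17); (-22/17, 31/17) → (-124/17, -54/17); (-53/17, 9/17) → (-155/17, -76/17); (-30/17, 16/17) → (-132/17, -69/17); (1/17, 38/17) → (-101/17, -47/17)
T3 rotate counter-clockwise with cos θ = -3/5, sin θ = -4/5: (-147/17, -61/17) → (197/85, 771/85); (-124/17, -54/17) → (156/85, 658/85); (-155/17, -76/17) → (161/85, 848/85); (-132/17, -69/17) → (24/17, 147/17); (-101/17, -47/17) → (23/17, 109/17)

image vertices: (197/85, 771/85), (156/85, 658/85), (161/85, 848/85), (24/17, 147/17), (23/17, 109/17)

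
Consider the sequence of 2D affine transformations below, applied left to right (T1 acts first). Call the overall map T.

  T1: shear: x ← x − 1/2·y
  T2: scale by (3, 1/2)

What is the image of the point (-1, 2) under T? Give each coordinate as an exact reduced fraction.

T1 shear: x ← x − 1/2·y: (-1, 2) → (-2, 2)
T2 scale by (3, 1/2): (-2, 2) → (-6, 1)

T(p) = (-6, 1)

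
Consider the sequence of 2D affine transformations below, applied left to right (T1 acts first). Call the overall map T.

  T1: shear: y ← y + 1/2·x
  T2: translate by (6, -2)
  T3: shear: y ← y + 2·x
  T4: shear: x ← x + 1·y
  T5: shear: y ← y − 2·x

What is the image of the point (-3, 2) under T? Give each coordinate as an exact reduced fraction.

T1 shear: y ← y + 1/2·x: (-3, 2) → (-3, 1/2)
T2 translate by (6, -2): (-3, 1/2) → (3, -3/2)
T3 shear: y ← y + 2·x: (3, -3/2) → (3, 9/2)
T4 shear: x ← x + 1·y: (3, 9/2) → (15/2, 9/2)
T5 shear: y ← y − 2·x: (15/2, 9/2) → (15/2, -21/2)

T(p) = (15/2, -21/2)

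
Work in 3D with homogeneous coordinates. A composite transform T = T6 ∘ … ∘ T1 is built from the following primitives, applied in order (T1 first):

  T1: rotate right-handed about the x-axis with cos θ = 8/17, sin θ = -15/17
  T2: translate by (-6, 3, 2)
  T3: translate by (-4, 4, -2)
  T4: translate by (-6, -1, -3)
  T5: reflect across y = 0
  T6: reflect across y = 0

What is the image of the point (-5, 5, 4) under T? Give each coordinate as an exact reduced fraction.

T1 rotate right-handed about the x-axis with cos θ = 8/17, sin θ = -15/17: (-5, 5, 4) → (-5, 100/17, -43/17)
T2 translate by (-6, 3, 2): (-5, 100/17, -43/17) → (-11, 151/17, -9/17)
T3 translate by (-4, 4, -2): (-11, 151/17, -9/17) → (-15, 219/17, -43/17)
T4 translate by (-6, -1, -3): (-15, 219/17, -43/17) → (-21, 202/17, -94/17)
T5 reflect across y = 0: (-21, 202/17, -94/17) → (-21, -202/17, -94/17)
T6 reflect across y = 0: (-21, -202/17, -94/17) → (-21, 202/17, -94/17)

T(p) = (-21, 202/17, -94/17)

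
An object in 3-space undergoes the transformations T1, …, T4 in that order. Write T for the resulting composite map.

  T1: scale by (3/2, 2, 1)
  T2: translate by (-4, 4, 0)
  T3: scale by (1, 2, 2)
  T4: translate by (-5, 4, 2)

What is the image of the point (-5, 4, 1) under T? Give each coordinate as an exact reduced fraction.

T(p) = (-33/2, 28, 4)

T1 scale by (3/2, 2, 1): (-5, 4, 1) → (-15/2, 8, 1)
T2 translate by (-4, 4, 0): (-15/2, 8, 1) → (-23/2, 12, 1)
T3 scale by (1, 2, 2): (-23/2, 12, 1) → (-23/2, 24, 2)
T4 translate by (-5, 4, 2): (-23/2, 24, 2) → (-33/2, 28, 4)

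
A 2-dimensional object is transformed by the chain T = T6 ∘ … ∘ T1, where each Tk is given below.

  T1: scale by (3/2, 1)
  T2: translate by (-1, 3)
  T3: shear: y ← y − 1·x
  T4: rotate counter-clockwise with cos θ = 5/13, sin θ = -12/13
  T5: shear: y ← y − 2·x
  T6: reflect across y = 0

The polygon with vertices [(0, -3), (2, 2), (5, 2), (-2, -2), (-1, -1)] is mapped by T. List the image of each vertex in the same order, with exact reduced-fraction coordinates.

image vertices: (7/13, -3/13), (46/13, 101/13), (29/26, 229/26), (40/13, 7/13), (83/26, 61/26)

T1 scale by (3/2, 1): (0, -3) → (0, -3); (2, 2) → (3, 2); (5, 2) → (15/2, 2); (-2, -2) → (-3, -2); (-1, -1) → (-3/2, -1)
T2 translate by (-1, 3): (0, -3) → (-1, 0); (3, 2) → (2, 5); (15/2, 2) → (13/2, 5); (-3, -2) → (-4, 1); (-3/2, -1) → (-5/2, 2)
T3 shear: y ← y − 1·x: (-1, 0) → (-1, 1); (2, 5) → (2, 3); (13/2, 5) → (13/2, -3/2); (-4, 1) → (-4, 5); (-5/2, 2) → (-5/2, 9/2)
T4 rotate counter-clockwise with cos θ = 5/13, sin θ = -12/13: (-1, 1) → (7/13, 17/13); (2, 3) → (46/13, -9/13); (13/2, -3/2) → (29/26, -171/26); (-4, 5) → (40/13, 73/13); (-5/2, 9/2) → (83/26, 105/26)
T5 shear: y ← y − 2·x: (7/13, 17/13) → (7/13, 3/13); (46/13, -9/13) → (46/13, -101/13); (29/26, -171/26) → (29/26, -229/26); (40/13, 73/13) → (40/13, -7/13); (83/26, 105/26) → (83/26, -61/26)
T6 reflect across y = 0: (7/13, 3/13) → (7/13, -3/13); (46/13, -101/13) → (46/13, 101/13); (29/26, -229/26) → (29/26, 229/26); (40/13, -7/13) → (40/13, 7/13); (83/26, -61/26) → (83/26, 61/26)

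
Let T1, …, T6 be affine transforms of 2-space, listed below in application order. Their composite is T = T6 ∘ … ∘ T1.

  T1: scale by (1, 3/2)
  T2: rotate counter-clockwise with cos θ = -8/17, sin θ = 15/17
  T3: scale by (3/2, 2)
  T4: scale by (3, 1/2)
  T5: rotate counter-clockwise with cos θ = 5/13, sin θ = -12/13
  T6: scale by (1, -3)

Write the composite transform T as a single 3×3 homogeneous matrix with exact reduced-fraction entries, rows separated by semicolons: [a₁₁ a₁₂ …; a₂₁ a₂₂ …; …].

T1 = [1 0 0; 0 3/2 0; 0 0 1]
T2·T1 = [-8/17 -45/34 0; 15/17 -12/17 0; 0 0 1]
T3·…·T1 = [-12/17 -135/68 0; 30/17 -24/17 0; 0 0 1]
T4·…·T1 = [-36/17 -405/68 0; 15/17 -12/17 0; 0 0 1]
T5·…·T1 = [0 -153/52 0; 39/17 1155/221 0; 0 0 1]
T6·…·T1 = [0 -153/52 0; -117/17 -3465/221 0; 0 0 1]

T = [0 -153/52 0; -117/17 -3465/221 0; 0 0 1]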